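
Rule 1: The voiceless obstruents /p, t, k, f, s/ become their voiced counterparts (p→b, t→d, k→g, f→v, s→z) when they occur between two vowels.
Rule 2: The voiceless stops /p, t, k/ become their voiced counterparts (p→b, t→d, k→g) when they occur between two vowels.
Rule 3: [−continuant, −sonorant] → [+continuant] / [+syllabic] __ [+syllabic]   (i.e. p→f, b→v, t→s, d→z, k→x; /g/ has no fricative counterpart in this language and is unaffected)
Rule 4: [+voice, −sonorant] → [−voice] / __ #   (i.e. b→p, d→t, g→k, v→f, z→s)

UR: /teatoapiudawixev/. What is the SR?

Rule 1 (intervocalic voicing): /t/ is a voiceless obstruent between vowels /a/ and /o/, so it voices to [d]. /p/ is a voiceless obstruent between vowels /a/ and /i/, so it voices to [b]. /teatoapiudawixev/ → teadoabiudawixev.
Rule 2 (intervocalic voicing): no segment meets the environment; /teadoabiudawixev/ is unchanged.
Rule 3 (intervocalic spirantization): /d/ is a stop between vowels /a/ and /o/, so it spirantizes to the fricative [z]. /b/ is a stop between vowels /a/ and /i/, so it spirantizes to the fricative [v]. /d/ is a stop between vowels /u/ and /a/, so it spirantizes to the fricative [z]. /teadoabiudawixev/ → teazoaviuzawixev.
Rule 4 (final devoicing): /v/ is a voiced obstruent in word-final position, so it devoices to [f]. /teazoaviuzawixev/ → teazoaviuzawixef.

teazoaviuzawixef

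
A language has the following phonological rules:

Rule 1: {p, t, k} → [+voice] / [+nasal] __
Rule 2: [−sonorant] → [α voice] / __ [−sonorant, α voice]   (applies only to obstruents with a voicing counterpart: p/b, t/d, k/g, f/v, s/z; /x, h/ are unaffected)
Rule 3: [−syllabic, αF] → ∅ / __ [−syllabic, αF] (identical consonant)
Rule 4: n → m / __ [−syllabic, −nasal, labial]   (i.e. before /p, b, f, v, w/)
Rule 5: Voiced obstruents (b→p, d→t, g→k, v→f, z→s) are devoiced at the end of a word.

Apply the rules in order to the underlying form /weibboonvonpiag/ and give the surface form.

weiboomvombiak

Rule 1 (post-nasal voicing): /p/ is a voiceless stop immediately after the nasal /n/, so it voices to [b]. /weibboonvonpiag/ → weibboonvonbiag.
Rule 2 (regressive voicing assimilation): no segment meets the environment; /weibboonvonbiag/ is unchanged.
Rule 3 (degemination): /bb/ is a geminate; the first /b/ deletes. /weibboonvonbiag/ → weiboonvonbiag.
Rule 4 (nasal place assimilation): /n/ precedes the labial consonant /v/, so it assimilates in place to [m]. /n/ precedes the labial consonant /b/, so it assimilates in place to [m]. /weiboonvonbiag/ → weiboomvombiag.
Rule 5 (final devoicing): /g/ is a voiced obstruent in word-final position, so it devoices to [k]. /weiboomvombiag/ → weiboomvombiak.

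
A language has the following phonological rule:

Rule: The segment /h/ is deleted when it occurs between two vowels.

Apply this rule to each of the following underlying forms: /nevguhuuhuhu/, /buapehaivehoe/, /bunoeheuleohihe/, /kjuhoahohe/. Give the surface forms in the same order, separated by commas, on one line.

/nevguhuuhuhu/: /h/ occurs between vowels /u/ and /u/, so it deletes. /h/ occurs between vowels /u/ and /u/, so it deletes. /h/ occurs between vowels /u/ and /u/, so it deletes. → [nevguuuuu].
/buapehaivehoe/: /h/ occurs between vowels /e/ and /a/, so it deletes. /h/ occurs between vowels /e/ and /o/, so it deletes. → [buapeaiveoe].
/bunoeheuleohihe/: /h/ occurs between vowels /e/ and /e/, so it deletes. /h/ occurs between vowels /o/ and /i/, so it deletes. /h/ occurs between vowels /i/ and /e/, so it deletes. → [bunoeeuleoie].
/kjuhoahohe/: /h/ occurs between vowels /u/ and /o/, so it deletes. /h/ occurs between vowels /a/ and /o/, so it deletes. /h/ occurs between vowels /o/ and /e/, so it deletes. → [kjuoaoe].

nevguuuuu, buapeaiveoe, bunoeeuleoie, kjuoaoe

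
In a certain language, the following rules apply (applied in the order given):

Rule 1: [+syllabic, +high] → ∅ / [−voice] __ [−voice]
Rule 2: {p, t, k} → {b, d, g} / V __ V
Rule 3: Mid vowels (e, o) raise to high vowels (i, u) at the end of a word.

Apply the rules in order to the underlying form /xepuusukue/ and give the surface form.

Rule 1 (high vowel syncope): /u/ is a high vowel flanked by voiceless consonants /s/ and /k/, so it deletes. /xepuusukue/ → xepuuskue.
Rule 2 (intervocalic voicing): /p/ is a voiceless stop between vowels /e/ and /u/, so it voices to [b]. /xepuuskue/ → xebuuskue.
Rule 3 (final vowel raising): /e/ is a mid vowel in word-final position, so it raises to [i]. /xebuuskue/ → xebuuskui.

xebuuskui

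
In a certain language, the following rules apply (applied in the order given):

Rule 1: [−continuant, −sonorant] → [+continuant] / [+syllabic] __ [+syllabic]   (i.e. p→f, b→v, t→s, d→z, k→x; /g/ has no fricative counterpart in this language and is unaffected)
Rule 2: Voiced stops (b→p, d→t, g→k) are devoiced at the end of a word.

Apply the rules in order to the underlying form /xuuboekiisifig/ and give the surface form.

Rule 1 (intervocalic spirantization): /b/ is a stop between vowels /u/ and /o/, so it spirantizes to the fricative [v]. /k/ is a stop between vowels /e/ and /i/, so it spirantizes to the fricative [x]. /xuuboekiisifig/ → xuuvoexiisifig.
Rule 2 (final devoicing): /g/ is a voiced stop in word-final position, so it devoices to [k]. /xuuvoexiisifig/ → xuuvoexiisifik.

xuuvoexiisifik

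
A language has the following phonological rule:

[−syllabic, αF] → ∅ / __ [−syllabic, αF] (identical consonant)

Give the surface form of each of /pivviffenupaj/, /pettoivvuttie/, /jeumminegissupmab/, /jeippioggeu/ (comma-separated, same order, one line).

pivifenupaj, petoivutie, jeuminegisupmab, jeipiogeu

/pivviffenupaj/: /vv/ is a geminate; the first /v/ deletes. /ff/ is a geminate; the first /f/ deletes. → [pivifenupaj].
/pettoivvuttie/: /tt/ is a geminate; the first /t/ deletes. /vv/ is a geminate; the first /v/ deletes. /tt/ is a geminate; the first /t/ deletes. → [petoivutie].
/jeumminegissupmab/: /mm/ is a geminate; the first /m/ deletes. /ss/ is a geminate; the first /s/ deletes. → [jeuminegisupmab].
/jeippioggeu/: /pp/ is a geminate; the first /p/ deletes. /gg/ is a geminate; the first /g/ deletes. → [jeipiogeu].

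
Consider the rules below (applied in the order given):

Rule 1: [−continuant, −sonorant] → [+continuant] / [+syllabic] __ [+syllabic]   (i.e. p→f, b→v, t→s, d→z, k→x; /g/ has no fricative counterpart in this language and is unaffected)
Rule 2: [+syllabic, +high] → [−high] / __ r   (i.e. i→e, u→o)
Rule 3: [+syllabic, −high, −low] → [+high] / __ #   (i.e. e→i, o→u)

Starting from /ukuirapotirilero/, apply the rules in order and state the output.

uxuerafoserileru

Rule 1 (intervocalic spirantization): /k/ is a stop between vowels /u/ and /u/, so it spirantizes to the fricative [x]. /p/ is a stop between vowels /a/ and /o/, so it spirantizes to the fricative [f]. /t/ is a stop between vowels /o/ and /i/, so it spirantizes to the fricative [s]. /ukuirapotirilero/ → uxuirafosirilero.
Rule 2 (pre-rhotic lowering): /i/ is a high vowel immediately before /r/, so it lowers to [e]. /i/ is a high vowel immediately before /r/, so it lowers to [e]. /uxuirafosirilero/ → uxuerafoserilero.
Rule 3 (final vowel raising): /o/ is a mid vowel in word-final position, so it raises to [u]. /uxuerafoserilero/ → uxuerafoserileru.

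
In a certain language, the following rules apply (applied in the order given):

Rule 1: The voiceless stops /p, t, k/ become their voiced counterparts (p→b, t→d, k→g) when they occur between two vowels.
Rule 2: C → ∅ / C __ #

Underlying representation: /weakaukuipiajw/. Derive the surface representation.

weagauguibiaj

Rule 1 (intervocalic voicing): /k/ is a voiceless stop between vowels /a/ and /a/, so it voices to [g]. /k/ is a voiceless stop between vowels /u/ and /u/, so it voices to [g]. /p/ is a voiceless stop between vowels /i/ and /i/, so it voices to [b]. /weakaukuipiajw/ → weagauguibiajw.
Rule 2 (final cluster simplification): /w/ is the second consonant of a word-final cluster /jw/, so it deletes. /weagauguibiajw/ → weagauguibiaj.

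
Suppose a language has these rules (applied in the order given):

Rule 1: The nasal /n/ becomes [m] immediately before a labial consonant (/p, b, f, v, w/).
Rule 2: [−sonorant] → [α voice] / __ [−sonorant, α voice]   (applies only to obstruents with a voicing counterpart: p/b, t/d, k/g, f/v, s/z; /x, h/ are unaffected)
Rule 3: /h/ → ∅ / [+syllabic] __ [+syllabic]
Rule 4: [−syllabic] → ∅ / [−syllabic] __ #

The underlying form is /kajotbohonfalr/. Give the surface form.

kajodboomfal

Rule 1 (nasal place assimilation): /n/ precedes the labial consonant /f/, so it assimilates in place to [m]. /kajotbohonfalr/ → kajotbohomfalr.
Rule 2 (regressive voicing assimilation): /t/ precedes the voiced obstruent /b/, so it voices to [d] by assimilation. /kajotbohomfalr/ → kajodbohomfalr.
Rule 3 (intervocalic h-deletion): /h/ occurs between vowels /o/ and /o/, so it deletes. /kajodbohomfalr/ → kajodboomfalr.
Rule 4 (final cluster simplification): /r/ is the second consonant of a word-final cluster /lr/, so it deletes. /kajodboomfalr/ → kajodboomfal.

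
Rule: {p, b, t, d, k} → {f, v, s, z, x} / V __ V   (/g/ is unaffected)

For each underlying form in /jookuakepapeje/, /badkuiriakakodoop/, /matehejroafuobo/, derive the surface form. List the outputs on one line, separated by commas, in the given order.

jooxuaxefafeje, badkuiriaxaxozoop, masehejroafuovo

/jookuakepapeje/: /k/ is a stop between vowels /o/ and /u/, so it spirantizes to the fricative [x]. /k/ is a stop between vowels /a/ and /e/, so it spirantizes to the fricative [x]. /p/ is a stop between vowels /e/ and /a/, so it spirantizes to the fricative [f]. /p/ is a stop between vowels /a/ and /e/, so it spirantizes to the fricative [f]. → [jooxuaxefafeje].
/badkuiriakakodoop/: /k/ is a stop between vowels /a/ and /a/, so it spirantizes to the fricative [x]. /k/ is a stop between vowels /a/ and /o/, so it spirantizes to the fricative [x]. /d/ is a stop between vowels /o/ and /o/, so it spirantizes to the fricative [z]. → [badkuiriaxaxozoop].
/matehejroafuobo/: /t/ is a stop between vowels /a/ and /e/, so it spirantizes to the fricative [s]. /b/ is a stop between vowels /o/ and /o/, so it spirantizes to the fricative [v]. → [masehejroafuovo].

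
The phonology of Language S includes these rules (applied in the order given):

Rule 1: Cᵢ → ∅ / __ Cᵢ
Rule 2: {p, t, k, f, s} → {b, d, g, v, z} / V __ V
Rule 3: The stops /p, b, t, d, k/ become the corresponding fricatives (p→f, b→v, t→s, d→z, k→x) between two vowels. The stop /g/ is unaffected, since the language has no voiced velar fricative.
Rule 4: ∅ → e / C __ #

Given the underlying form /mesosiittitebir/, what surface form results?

mezoziizizevire

Rule 1 (degemination): /tt/ is a geminate; the first /t/ deletes. /mesosiittitebir/ → mesosiititebir.
Rule 2 (intervocalic voicing): /s/ is a voiceless obstruent between vowels /e/ and /o/, so it voices to [z]. /s/ is a voiceless obstruent between vowels /o/ and /i/, so it voices to [z]. /t/ is a voiceless obstruent between vowels /i/ and /i/, so it voices to [d]. /t/ is a voiceless obstruent between vowels /i/ and /e/, so it voices to [d]. /mesosiititebir/ → mezoziididebir.
Rule 3 (intervocalic spirantization): /d/ is a stop between vowels /i/ and /i/, so it spirantizes to the fricative [z]. /d/ is a stop between vowels /i/ and /e/, so it spirantizes to the fricative [z]. /b/ is a stop between vowels /e/ and /i/, so it spirantizes to the fricative [v]. /mezoziididebir/ → mezoziizizevir.
Rule 4 (final e-epenthesis): the form ends in the consonant /r/, so [e] is inserted word-finally. /mezoziizizevir/ → mezoziizizevire.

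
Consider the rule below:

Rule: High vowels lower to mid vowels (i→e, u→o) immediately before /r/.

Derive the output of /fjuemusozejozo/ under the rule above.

No segment of /fjuemusozejozo/ meets the structural description of the rule, so the form surfaces unchanged.

fjuemusozejozo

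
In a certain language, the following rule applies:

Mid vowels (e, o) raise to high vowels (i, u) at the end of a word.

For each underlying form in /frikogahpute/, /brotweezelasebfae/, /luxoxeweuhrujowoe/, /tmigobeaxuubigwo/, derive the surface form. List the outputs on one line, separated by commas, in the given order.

frikogahputi, brotweezelasebfai, luxoxeweuhrujowoi, tmigobeaxuubigwu

/frikogahpute/: /e/ is a mid vowel in word-final position, so it raises to [i]. → [frikogahputi].
/brotweezelasebfae/: /e/ is a mid vowel in word-final position, so it raises to [i]. → [brotweezelasebfai].
/luxoxeweuhrujowoe/: /e/ is a mid vowel in word-final position, so it raises to [i]. → [luxoxeweuhrujowoi].
/tmigobeaxuubigwo/: /o/ is a mid vowel in word-final position, so it raises to [u]. → [tmigobeaxuubigwu].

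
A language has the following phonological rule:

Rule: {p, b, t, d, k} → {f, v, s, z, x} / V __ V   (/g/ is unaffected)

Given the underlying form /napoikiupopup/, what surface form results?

/p/ is a stop between vowels /a/ and /o/, so it spirantizes to the fricative [f].
/k/ is a stop between vowels /i/ and /i/, so it spirantizes to the fricative [x].
/p/ is a stop between vowels /u/ and /o/, so it spirantizes to the fricative [f].
/p/ is a stop between vowels /o/ and /u/, so it spirantizes to the fricative [f].
Surface form: [nafoixiufofup].

nafoixiufofup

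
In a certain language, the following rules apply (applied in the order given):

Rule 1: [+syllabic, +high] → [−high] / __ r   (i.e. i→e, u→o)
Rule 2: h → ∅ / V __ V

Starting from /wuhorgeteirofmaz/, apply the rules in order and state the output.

wuorgeteerofmaz

Rule 1 (pre-rhotic lowering): /i/ is a high vowel immediately before /r/, so it lowers to [e]. /wuhorgeteirofmaz/ → wuhorgeteerofmaz.
Rule 2 (intervocalic h-deletion): /h/ occurs between vowels /u/ and /o/, so it deletes. /wuhorgeteerofmaz/ → wuorgeteerofmaz.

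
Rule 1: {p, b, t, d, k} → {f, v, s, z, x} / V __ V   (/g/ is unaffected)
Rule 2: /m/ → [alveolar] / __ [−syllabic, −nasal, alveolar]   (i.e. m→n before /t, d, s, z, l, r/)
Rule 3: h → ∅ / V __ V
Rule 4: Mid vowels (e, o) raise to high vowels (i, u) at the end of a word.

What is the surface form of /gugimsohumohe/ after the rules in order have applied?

guginsoumoi

Rule 1 (intervocalic spirantization): no segment meets the environment; /gugimsohumohe/ is unchanged.
Rule 2 (nasal place assimilation): /m/ precedes the alveolar consonant /s/, so it assimilates in place to [n]. /gugimsohumohe/ → guginsohumohe.
Rule 3 (intervocalic h-deletion): /h/ occurs between vowels /o/ and /u/, so it deletes. /h/ occurs between vowels /o/ and /e/, so it deletes. /guginsohumohe/ → guginsoumoe.
Rule 4 (final vowel raising): /e/ is a mid vowel in word-final position, so it raises to [i]. /guginsoumoe/ → guginsoumoi.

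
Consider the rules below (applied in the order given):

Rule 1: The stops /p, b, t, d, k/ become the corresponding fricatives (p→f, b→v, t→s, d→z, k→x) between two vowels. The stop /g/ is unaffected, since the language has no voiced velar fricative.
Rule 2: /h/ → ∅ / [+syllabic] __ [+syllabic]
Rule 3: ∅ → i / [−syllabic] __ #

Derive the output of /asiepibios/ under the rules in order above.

Rule 1 (intervocalic spirantization): /p/ is a stop between vowels /e/ and /i/, so it spirantizes to the fricative [f]. /b/ is a stop between vowels /i/ and /i/, so it spirantizes to the fricative [v]. /asiepibios/ → asiefivios.
Rule 2 (intervocalic h-deletion): no segment meets the environment; /asiefivios/ is unchanged.
Rule 3 (final i-epenthesis): the form ends in the consonant /s/, so [i] is inserted word-finally. /asiefivios/ → asiefiviosi.

asiefiviosi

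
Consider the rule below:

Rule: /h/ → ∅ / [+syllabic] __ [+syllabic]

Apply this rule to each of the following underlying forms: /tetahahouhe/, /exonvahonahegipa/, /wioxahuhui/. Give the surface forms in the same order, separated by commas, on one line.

tetaaoue, exonvaonaegipa, wioxauui

/tetahahouhe/: /h/ occurs between vowels /a/ and /a/, so it deletes. /h/ occurs between vowels /a/ and /o/, so it deletes. /h/ occurs between vowels /u/ and /e/, so it deletes. → [tetaaoue].
/exonvahonahegipa/: /h/ occurs between vowels /a/ and /o/, so it deletes. /h/ occurs between vowels /a/ and /e/, so it deletes. → [exonvaonaegipa].
/wioxahuhui/: /h/ occurs between vowels /a/ and /u/, so it deletes. /h/ occurs between vowels /u/ and /u/, so it deletes. → [wioxauui].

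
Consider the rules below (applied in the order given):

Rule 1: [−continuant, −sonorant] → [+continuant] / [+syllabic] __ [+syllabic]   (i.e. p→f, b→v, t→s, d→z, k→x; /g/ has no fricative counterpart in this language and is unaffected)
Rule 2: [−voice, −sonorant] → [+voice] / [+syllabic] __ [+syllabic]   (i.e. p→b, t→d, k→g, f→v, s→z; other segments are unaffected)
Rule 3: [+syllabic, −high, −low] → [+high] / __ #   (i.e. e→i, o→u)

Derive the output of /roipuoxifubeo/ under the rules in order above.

Rule 1 (intervocalic spirantization): /p/ is a stop between vowels /i/ and /u/, so it spirantizes to the fricative [f]. /b/ is a stop between vowels /u/ and /e/, so it spirantizes to the fricative [v]. /roipuoxifubeo/ → roifuoxifuveo.
Rule 2 (intervocalic voicing): /f/ is a voiceless obstruent between vowels /i/ and /u/, so it voices to [v]. /f/ is a voiceless obstruent between vowels /i/ and /u/, so it voices to [v]. /roifuoxifuveo/ → roivuoxivuveo.
Rule 3 (final vowel raising): /o/ is a mid vowel in word-final position, so it raises to [u]. /roivuoxivuveo/ → roivuoxivuveu.

roivuoxivuveu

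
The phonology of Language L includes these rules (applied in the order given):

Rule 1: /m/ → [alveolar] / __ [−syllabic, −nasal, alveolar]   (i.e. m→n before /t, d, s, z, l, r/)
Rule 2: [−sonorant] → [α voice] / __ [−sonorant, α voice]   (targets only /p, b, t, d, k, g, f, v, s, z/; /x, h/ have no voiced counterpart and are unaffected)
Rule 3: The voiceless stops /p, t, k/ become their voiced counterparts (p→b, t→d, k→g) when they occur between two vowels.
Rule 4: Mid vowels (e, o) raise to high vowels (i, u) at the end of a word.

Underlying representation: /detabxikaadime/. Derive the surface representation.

dedapxigaadimi

Rule 1 (nasal place assimilation): no segment meets the environment; /detabxikaadime/ is unchanged.
Rule 2 (regressive voicing assimilation): /b/ precedes the voiceless obstruent /x/, so it devoices to [p] by assimilation. /detabxikaadime/ → detapxikaadime.
Rule 3 (intervocalic voicing): /t/ is a voiceless stop between vowels /e/ and /a/, so it voices to [d]. /k/ is a voiceless stop between vowels /i/ and /a/, so it voices to [g]. /detapxikaadime/ → dedapxigaadime.
Rule 4 (final vowel raising): /e/ is a mid vowel in word-final position, so it raises to [i]. /dedapxigaadime/ → dedapxigaadimi.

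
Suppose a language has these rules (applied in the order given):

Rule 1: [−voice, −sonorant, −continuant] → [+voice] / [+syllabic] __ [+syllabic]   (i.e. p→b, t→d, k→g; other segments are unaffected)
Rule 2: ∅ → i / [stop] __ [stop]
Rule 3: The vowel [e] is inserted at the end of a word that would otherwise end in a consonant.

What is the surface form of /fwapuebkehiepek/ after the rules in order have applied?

Rule 1 (intervocalic voicing): /p/ is a voiceless stop between vowels /a/ and /u/, so it voices to [b]. /p/ is a voiceless stop between vowels /e/ and /e/, so it voices to [b]. /fwapuebkehiepek/ → fwabuebkehiebek.
Rule 2 (stop-cluster i-epenthesis): /b/ and /k/ form a stop–stop cluster, so [i] is inserted between them. /fwabuebkehiebek/ → fwabuebikehiebek.
Rule 3 (final e-epenthesis): the form ends in the consonant /k/, so [e] is inserted word-finally. /fwabuebikehiebek/ → fwabuebikehiebeke.

fwabuebikehiebeke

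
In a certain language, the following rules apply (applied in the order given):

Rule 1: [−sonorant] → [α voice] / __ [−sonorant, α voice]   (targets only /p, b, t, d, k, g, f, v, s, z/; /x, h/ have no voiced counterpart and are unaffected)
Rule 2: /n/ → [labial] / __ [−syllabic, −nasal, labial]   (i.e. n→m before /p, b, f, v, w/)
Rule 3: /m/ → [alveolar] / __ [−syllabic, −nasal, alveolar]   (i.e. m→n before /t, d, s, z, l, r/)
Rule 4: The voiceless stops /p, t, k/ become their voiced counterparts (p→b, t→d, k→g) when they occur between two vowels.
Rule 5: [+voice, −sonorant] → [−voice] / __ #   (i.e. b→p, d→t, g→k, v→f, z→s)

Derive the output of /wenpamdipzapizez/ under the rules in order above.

Rule 1 (regressive voicing assimilation): /p/ precedes the voiced obstruent /z/, so it voices to [b] by assimilation. /wenpamdipzapizez/ → wenpamdibzapizez.
Rule 2 (nasal place assimilation): /n/ precedes the labial consonant /p/, so it assimilates in place to [m]. /wenpamdibzapizez/ → wempamdibzapizez.
Rule 3 (nasal place assimilation): /m/ precedes the alveolar consonant /d/, so it assimilates in place to [n]. /wempamdibzapizez/ → wempandibzapizez.
Rule 4 (intervocalic voicing): /p/ is a voiceless stop between vowels /a/ and /i/, so it voices to [b]. /wempandibzapizez/ → wempandibzabizez.
Rule 5 (final devoicing): /z/ is a voiced obstruent in word-final position, so it devoices to [s]. /wempandibzabizez/ → wempandibzabizes.

wempandibzabizes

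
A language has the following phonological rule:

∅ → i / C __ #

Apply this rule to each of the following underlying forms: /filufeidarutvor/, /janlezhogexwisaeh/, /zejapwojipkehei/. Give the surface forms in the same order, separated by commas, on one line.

/filufeidarutvor/: the form ends in the consonant /r/, so [i] is inserted word-finally. → [filufeidarutvori].
/janlezhogexwisaeh/: the form ends in the consonant /h/, so [i] is inserted word-finally. → [janlezhogexwisaehi].
/zejapwojipkehei/: the rule's environment is not met; surfaces unchanged as [zejapwojipkehei].

filufeidarutvori, janlezhogexwisaehi, zejapwojipkehei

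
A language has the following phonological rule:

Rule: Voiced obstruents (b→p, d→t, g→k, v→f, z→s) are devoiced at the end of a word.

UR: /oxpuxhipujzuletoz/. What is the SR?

/z/ is a voiced obstruent in word-final position, so it devoices to [s].
The other instance of /z/ does not occur in the required environment and remains unchanged.
Surface form: [oxpuxhipujzuletos].

oxpuxhipujzuletos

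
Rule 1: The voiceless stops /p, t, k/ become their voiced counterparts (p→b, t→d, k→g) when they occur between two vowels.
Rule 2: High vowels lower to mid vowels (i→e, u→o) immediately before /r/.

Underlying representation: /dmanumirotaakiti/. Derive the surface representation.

Rule 1 (intervocalic voicing): /t/ is a voiceless stop between vowels /o/ and /a/, so it voices to [d]. /k/ is a voiceless stop between vowels /a/ and /i/, so it voices to [g]. /t/ is a voiceless stop between vowels /i/ and /i/, so it voices to [d]. /dmanumirotaakiti/ → dmanumirodaagidi.
Rule 2 (pre-rhotic lowering): /i/ is a high vowel immediately before /r/, so it lowers to [e]. /dmanumirodaagidi/ → dmanumerodaagidi.

dmanumerodaagidi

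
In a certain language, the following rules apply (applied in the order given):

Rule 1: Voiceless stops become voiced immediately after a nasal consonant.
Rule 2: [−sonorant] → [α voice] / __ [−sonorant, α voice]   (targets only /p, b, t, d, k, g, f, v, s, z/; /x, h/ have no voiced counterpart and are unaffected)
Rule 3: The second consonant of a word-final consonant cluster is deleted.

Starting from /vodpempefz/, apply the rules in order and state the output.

votpembev

Rule 1 (post-nasal voicing): /p/ is a voiceless stop immediately after the nasal /m/, so it voices to [b]. /vodpempefz/ → vodpembefz.
Rule 2 (regressive voicing assimilation): /d/ precedes the voiceless obstruent /p/, so it devoices to [t] by assimilation. /f/ precedes the voiced obstruent /z/, so it voices to [v] by assimilation. /vodpembefz/ → votpembevz.
Rule 3 (final cluster simplification): /z/ is the second consonant of a word-final cluster /vz/, so it deletes. /votpembevz/ → votpembev.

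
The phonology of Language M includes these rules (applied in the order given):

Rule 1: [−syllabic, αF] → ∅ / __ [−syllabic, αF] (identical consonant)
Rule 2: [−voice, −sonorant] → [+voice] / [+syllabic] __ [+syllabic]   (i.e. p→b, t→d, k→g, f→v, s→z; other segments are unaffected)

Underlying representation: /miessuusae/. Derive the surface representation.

miezuuzae

Rule 1 (degemination): /ss/ is a geminate; the first /s/ deletes. /miessuusae/ → miesuusae.
Rule 2 (intervocalic voicing): /s/ is a voiceless obstruent between vowels /e/ and /u/, so it voices to [z]. /s/ is a voiceless obstruent between vowels /u/ and /a/, so it voices to [z]. /miesuusae/ → miezuuzae.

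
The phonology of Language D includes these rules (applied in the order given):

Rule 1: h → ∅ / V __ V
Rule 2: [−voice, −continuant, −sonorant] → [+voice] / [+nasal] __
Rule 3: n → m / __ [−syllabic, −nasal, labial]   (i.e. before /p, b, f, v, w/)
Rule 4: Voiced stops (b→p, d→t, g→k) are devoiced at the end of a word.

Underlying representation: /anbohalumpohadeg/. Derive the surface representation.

amboalumboadek

Rule 1 (intervocalic h-deletion): /h/ occurs between vowels /o/ and /a/, so it deletes. /h/ occurs between vowels /o/ and /a/, so it deletes. /anbohalumpohadeg/ → anboalumpoadeg.
Rule 2 (post-nasal voicing): /p/ is a voiceless stop immediately after the nasal /m/, so it voices to [b]. /anboalumpoadeg/ → anboalumboadeg.
Rule 3 (nasal place assimilation): /n/ precedes the labial consonant /b/, so it assimilates in place to [m]. /anboalumboadeg/ → amboalumboadeg.
Rule 4 (final devoicing): /g/ is a voiced stop in word-final position, so it devoices to [k]. /amboalumboadeg/ → amboalumboadek.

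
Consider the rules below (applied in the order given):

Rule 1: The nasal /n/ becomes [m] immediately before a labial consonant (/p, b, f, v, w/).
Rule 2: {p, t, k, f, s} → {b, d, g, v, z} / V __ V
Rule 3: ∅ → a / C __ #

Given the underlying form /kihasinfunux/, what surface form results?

kihazimfunuxa

Rule 1 (nasal place assimilation): /n/ precedes the labial consonant /f/, so it assimilates in place to [m]. /kihasinfunux/ → kihasimfunux.
Rule 2 (intervocalic voicing): /s/ is a voiceless obstruent between vowels /a/ and /i/, so it voices to [z]. /kihasimfunux/ → kihazimfunux.
Rule 3 (final a-epenthesis): the form ends in the consonant /x/, so [a] is inserted word-finally. /kihazimfunux/ → kihazimfunuxa.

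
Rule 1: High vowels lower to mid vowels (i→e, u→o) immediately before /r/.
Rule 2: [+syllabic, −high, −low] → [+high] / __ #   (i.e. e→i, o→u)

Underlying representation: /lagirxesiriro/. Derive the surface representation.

Rule 1 (pre-rhotic lowering): /i/ is a high vowel immediately before /r/, so it lowers to [e]. /i/ is a high vowel immediately before /r/, so it lowers to [e]. /i/ is a high vowel immediately before /r/, so it lowers to [e]. /lagirxesiriro/ → lagerxeserero.
Rule 2 (final vowel raising): /o/ is a mid vowel in word-final position, so it raises to [u]. /lagerxeserero/ → lagerxesereru.

lagerxesereru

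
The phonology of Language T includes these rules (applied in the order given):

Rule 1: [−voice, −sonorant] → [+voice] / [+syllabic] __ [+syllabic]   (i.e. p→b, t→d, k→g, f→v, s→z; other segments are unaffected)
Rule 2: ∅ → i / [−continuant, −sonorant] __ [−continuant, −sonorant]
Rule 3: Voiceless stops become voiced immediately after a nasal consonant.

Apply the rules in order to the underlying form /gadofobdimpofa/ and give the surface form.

gadovobidimbova

Rule 1 (intervocalic voicing): /f/ is a voiceless obstruent between vowels /o/ and /o/, so it voices to [v]. /f/ is a voiceless obstruent between vowels /o/ and /a/, so it voices to [v]. /gadofobdimpofa/ → gadovobdimpova.
Rule 2 (stop-cluster i-epenthesis): /b/ and /d/ form a stop–stop cluster, so [i] is inserted between them. /gadovobdimpova/ → gadovobidimpova.
Rule 3 (post-nasal voicing): /p/ is a voiceless stop immediately after the nasal /m/, so it voices to [b]. /gadovobidimpova/ → gadovobidimbova.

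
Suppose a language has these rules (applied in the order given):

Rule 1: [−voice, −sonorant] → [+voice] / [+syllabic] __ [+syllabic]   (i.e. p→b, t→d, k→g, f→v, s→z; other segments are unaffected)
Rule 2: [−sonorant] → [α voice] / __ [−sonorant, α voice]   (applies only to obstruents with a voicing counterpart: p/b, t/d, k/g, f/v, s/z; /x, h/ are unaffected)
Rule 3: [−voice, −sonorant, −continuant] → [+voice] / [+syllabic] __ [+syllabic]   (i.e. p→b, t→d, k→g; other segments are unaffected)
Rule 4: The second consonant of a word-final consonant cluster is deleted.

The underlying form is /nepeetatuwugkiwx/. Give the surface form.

Rule 1 (intervocalic voicing): /p/ is a voiceless obstruent between vowels /e/ and /e/, so it voices to [b]. /t/ is a voiceless obstruent between vowels /e/ and /a/, so it voices to [d]. /t/ is a voiceless obstruent between vowels /a/ and /u/, so it voices to [d]. /nepeetatuwugkiwx/ → nebeedaduwugkiwx.
Rule 2 (regressive voicing assimilation): /g/ precedes the voiceless obstruent /k/, so it devoices to [k] by assimilation. /nebeedaduwugkiwx/ → nebeedaduwukkiwx.
Rule 3 (intervocalic voicing): no segment meets the environment; /nebeedaduwukkiwx/ is unchanged.
Rule 4 (final cluster simplification): /x/ is the second consonant of a word-final cluster /wx/, so it deletes. /nebeedaduwukkiwx/ → nebeedaduwukkiw.

nebeedaduwukkiw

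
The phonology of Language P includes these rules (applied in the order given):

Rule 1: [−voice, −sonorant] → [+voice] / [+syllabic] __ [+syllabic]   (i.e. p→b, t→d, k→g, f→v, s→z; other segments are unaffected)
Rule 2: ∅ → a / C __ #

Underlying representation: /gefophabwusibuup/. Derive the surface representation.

Rule 1 (intervocalic voicing): /f/ is a voiceless obstruent between vowels /e/ and /o/, so it voices to [v]. /s/ is a voiceless obstruent between vowels /u/ and /i/, so it voices to [z]. /gefophabwusibuup/ → gevophabwuzibuup.
Rule 2 (final a-epenthesis): the form ends in the consonant /p/, so [a] is inserted word-finally. /gevophabwuzibuup/ → gevophabwuzibuupa.

gevophabwuzibuupa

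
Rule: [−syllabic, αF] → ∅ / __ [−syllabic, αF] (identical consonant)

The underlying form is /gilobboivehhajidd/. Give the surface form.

/bb/ is a geminate; the first /b/ deletes.
/hh/ is a geminate; the first /h/ deletes.
/dd/ is a geminate; the first /d/ deletes.
Surface form: [giloboivehajid].

giloboivehajid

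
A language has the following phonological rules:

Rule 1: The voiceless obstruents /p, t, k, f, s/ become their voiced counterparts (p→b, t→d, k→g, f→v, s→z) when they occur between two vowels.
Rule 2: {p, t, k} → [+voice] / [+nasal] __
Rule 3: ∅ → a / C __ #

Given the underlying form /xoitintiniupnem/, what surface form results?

xoidindiniupnema

Rule 1 (intervocalic voicing): /t/ is a voiceless obstruent between vowels /i/ and /i/, so it voices to [d]. /xoitintiniupnem/ → xoidintiniupnem.
Rule 2 (post-nasal voicing): /t/ is a voiceless stop immediately after the nasal /n/, so it voices to [d]. /xoidintiniupnem/ → xoidindiniupnem.
Rule 3 (final a-epenthesis): the form ends in the consonant /m/, so [a] is inserted word-finally. /xoidindiniupnem/ → xoidindiniupnema.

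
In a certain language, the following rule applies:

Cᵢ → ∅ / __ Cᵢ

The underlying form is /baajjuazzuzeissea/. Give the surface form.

/jj/ is a geminate; the first /j/ deletes.
/zz/ is a geminate; the first /z/ deletes.
/ss/ is a geminate; the first /s/ deletes.
Surface form: [baajuazuzeisea].

baajuazuzeisea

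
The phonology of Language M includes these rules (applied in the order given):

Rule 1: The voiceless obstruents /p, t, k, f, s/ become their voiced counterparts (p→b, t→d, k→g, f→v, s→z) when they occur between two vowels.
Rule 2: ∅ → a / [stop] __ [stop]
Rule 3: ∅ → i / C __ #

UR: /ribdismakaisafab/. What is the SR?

Rule 1 (intervocalic voicing): /k/ is a voiceless obstruent between vowels /a/ and /a/, so it voices to [g]. /s/ is a voiceless obstruent between vowels /i/ and /a/, so it voices to [z]. /f/ is a voiceless obstruent between vowels /a/ and /a/, so it voices to [v]. /ribdismakaisafab/ → ribdismagaizavab.
Rule 2 (stop-cluster a-epenthesis): /b/ and /d/ form a stop–stop cluster, so [a] is inserted between them. /ribdismagaizavab/ → ribadismagaizavab.
Rule 3 (final i-epenthesis): the form ends in the consonant /b/, so [i] is inserted word-finally. /ribadismagaizavab/ → ribadismagaizavabi.

ribadismagaizavabi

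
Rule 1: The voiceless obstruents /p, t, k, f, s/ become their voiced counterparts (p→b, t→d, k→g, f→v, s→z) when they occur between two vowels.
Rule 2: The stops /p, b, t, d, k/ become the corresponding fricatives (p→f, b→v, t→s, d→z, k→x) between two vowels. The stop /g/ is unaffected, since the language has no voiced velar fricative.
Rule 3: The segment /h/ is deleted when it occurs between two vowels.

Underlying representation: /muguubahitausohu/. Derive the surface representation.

muguuvaizauzou

Rule 1 (intervocalic voicing): /t/ is a voiceless obstruent between vowels /i/ and /a/, so it voices to [d]. /s/ is a voiceless obstruent between vowels /u/ and /o/, so it voices to [z]. /muguubahitausohu/ → muguubahidauzohu.
Rule 2 (intervocalic spirantization): /b/ is a stop between vowels /u/ and /a/, so it spirantizes to the fricative [v]. /d/ is a stop between vowels /i/ and /a/, so it spirantizes to the fricative [z]. /muguubahidauzohu/ → muguuvahizauzohu.
Rule 3 (intervocalic h-deletion): /h/ occurs between vowels /a/ and /i/, so it deletes. /h/ occurs between vowels /o/ and /u/, so it deletes. /muguuvahizauzohu/ → muguuvaizauzou.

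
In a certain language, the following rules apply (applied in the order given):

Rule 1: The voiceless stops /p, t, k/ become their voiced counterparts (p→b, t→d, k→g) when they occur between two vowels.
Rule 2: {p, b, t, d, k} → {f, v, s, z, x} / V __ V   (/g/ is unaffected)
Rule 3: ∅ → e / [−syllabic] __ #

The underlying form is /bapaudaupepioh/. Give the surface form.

bavauzauveviohe

Rule 1 (intervocalic voicing): /p/ is a voiceless stop between vowels /a/ and /a/, so it voices to [b]. /p/ is a voiceless stop between vowels /u/ and /e/, so it voices to [b]. /p/ is a voiceless stop between vowels /e/ and /i/, so it voices to [b]. /bapaudaupepioh/ → babaudaubebioh.
Rule 2 (intervocalic spirantization): /b/ is a stop between vowels /a/ and /a/, so it spirantizes to the fricative [v]. /d/ is a stop between vowels /u/ and /a/, so it spirantizes to the fricative [z]. /b/ is a stop between vowels /u/ and /e/, so it spirantizes to the fricative [v]. /b/ is a stop between vowels /e/ and /i/, so it spirantizes to the fricative [v]. /babaudaubebioh/ → bavauzauvevioh.
Rule 3 (final e-epenthesis): the form ends in the consonant /h/, so [e] is inserted word-finally. /bavauzauvevioh/ → bavauzauveviohe.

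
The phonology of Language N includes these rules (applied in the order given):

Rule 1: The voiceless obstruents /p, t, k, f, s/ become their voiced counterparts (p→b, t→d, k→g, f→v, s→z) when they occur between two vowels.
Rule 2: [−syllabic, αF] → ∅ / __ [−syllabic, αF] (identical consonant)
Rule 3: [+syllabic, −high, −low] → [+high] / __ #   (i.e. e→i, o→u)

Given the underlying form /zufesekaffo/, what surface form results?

Rule 1 (intervocalic voicing): /f/ is a voiceless obstruent between vowels /u/ and /e/, so it voices to [v]. /s/ is a voiceless obstruent between vowels /e/ and /e/, so it voices to [z]. /k/ is a voiceless obstruent between vowels /e/ and /a/, so it voices to [g]. /zufesekaffo/ → zuvezegaffo.
Rule 2 (degemination): /ff/ is a geminate; the first /f/ deletes. /zuvezegaffo/ → zuvezegafo.
Rule 3 (final vowel raising): /o/ is a mid vowel in word-final position, so it raises to [u]. /zuvezegafo/ → zuvezegafu.

zuvezegafu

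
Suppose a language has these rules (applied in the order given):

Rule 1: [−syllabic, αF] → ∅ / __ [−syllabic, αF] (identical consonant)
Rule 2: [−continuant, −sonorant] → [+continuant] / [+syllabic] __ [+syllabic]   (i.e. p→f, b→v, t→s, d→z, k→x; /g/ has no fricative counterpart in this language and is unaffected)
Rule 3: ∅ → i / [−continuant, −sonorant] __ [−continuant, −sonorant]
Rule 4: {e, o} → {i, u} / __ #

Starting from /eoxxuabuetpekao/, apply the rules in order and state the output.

Rule 1 (degemination): /xx/ is a geminate; the first /x/ deletes. /eoxxuabuetpekao/ → eoxuabuetpekao.
Rule 2 (intervocalic spirantization): /b/ is a stop between vowels /a/ and /u/, so it spirantizes to the fricative [v]. /k/ is a stop between vowels /e/ and /a/, so it spirantizes to the fricative [x]. /eoxuabuetpekao/ → eoxuavuetpexao.
Rule 3 (stop-cluster i-epenthesis): /t/ and /p/ form a stop–stop cluster, so [i] is inserted between them. /eoxuavuetpexao/ → eoxuavuetipexao.
Rule 4 (final vowel raising): /o/ is a mid vowel in word-final position, so it raises to [u]. /eoxuavuetipexao/ → eoxuavuetipexau.

eoxuavuetipexau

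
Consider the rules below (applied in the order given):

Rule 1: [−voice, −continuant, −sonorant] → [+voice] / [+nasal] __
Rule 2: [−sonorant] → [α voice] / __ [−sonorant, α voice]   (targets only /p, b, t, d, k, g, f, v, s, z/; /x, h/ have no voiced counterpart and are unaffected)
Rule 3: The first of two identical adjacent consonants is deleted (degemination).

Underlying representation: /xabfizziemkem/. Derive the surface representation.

Rule 1 (post-nasal voicing): /k/ is a voiceless stop immediately after the nasal /m/, so it voices to [g]. /xabfizziemkem/ → xabfizziemgem.
Rule 2 (regressive voicing assimilation): /b/ precedes the voiceless obstruent /f/, so it devoices to [p] by assimilation. /xabfizziemgem/ → xapfizziemgem.
Rule 3 (degemination): /zz/ is a geminate; the first /z/ deletes. /xapfizziemgem/ → xapfiziemgem.

xapfiziemgem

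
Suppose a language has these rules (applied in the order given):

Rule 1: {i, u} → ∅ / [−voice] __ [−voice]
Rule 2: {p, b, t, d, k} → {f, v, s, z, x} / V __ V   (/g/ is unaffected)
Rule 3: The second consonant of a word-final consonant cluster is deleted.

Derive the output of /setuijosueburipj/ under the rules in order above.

Rule 1 (high vowel syncope): no segment meets the environment; /setuijosueburipj/ is unchanged.
Rule 2 (intervocalic spirantization): /t/ is a stop between vowels /e/ and /u/, so it spirantizes to the fricative [s]. /b/ is a stop between vowels /e/ and /u/, so it spirantizes to the fricative [v]. /setuijosueburipj/ → sesuijosuevuripj.
Rule 3 (final cluster simplification): /j/ is the second consonant of a word-final cluster /pj/, so it deletes. /sesuijosuevuripj/ → sesuijosuevurip.

sesuijosuevurip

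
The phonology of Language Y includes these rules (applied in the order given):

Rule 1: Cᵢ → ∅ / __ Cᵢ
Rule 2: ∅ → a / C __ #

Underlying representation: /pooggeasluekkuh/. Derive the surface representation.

poogeasluekuha

Rule 1 (degemination): /gg/ is a geminate; the first /g/ deletes. /kk/ is a geminate; the first /k/ deletes. /pooggeasluekkuh/ → poogeasluekuh.
Rule 2 (final a-epenthesis): the form ends in the consonant /h/, so [a] is inserted word-finally. /poogeasluekuh/ → poogeasluekuha.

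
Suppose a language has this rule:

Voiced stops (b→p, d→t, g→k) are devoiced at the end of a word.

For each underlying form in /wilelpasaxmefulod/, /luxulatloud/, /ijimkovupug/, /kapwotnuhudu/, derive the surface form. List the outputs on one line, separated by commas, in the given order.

/wilelpasaxmefulod/: /d/ is a voiced stop in word-final position, so it devoices to [t]. → [wilelpasaxmefulot].
/luxulatloud/: /d/ is a voiced stop in word-final position, so it devoices to [t]. → [luxulatlout].
/ijimkovupug/: /g/ is a voiced stop in word-final position, so it devoices to [k]. → [ijimkovupuk].
/kapwotnuhudu/: the rule's environment is not met; surfaces unchanged as [kapwotnuhudu].

wilelpasaxmefulot, luxulatlout, ijimkovupuk, kapwotnuhudu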